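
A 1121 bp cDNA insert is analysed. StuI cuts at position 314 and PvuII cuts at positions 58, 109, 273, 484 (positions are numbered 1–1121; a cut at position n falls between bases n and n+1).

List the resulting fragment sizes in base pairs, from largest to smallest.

637, 170, 164, 58, 51, 41 bp

Combined cut positions (sorted): 58, 109, 273, 314, 484.
Linear molecule, 5 cuts → 6 fragments:
  58 − 0 = 58 bp
  109 − 58 = 51 bp
  273 − 109 = 164 bp
  314 − 273 = 41 bp
  484 − 314 = 170 bp
  1121 − 484 = 637 bp
Sorted largest to smallest: 637, 170, 164, 58, 51, 41 bp.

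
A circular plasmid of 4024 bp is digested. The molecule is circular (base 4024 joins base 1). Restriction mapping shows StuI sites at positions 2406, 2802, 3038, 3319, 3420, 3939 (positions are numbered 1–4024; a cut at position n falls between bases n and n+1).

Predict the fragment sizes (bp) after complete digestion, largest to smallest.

Circular molecule, 6 cuts → 6 fragments:
  2802 − 2406 = 396 bp
  3038 − 2802 = 236 bp
  3319 − 3038 = 281 bp
  3420 − 3319 = 101 bp
  3939 − 3420 = 519 bp
  wrap: 4024 − 3939 + 2406 = 2491 bp
Sorted largest to smallest: 2491, 519, 396, 281, 236, 101 bp.

2491, 519, 396, 281, 236, 101 bp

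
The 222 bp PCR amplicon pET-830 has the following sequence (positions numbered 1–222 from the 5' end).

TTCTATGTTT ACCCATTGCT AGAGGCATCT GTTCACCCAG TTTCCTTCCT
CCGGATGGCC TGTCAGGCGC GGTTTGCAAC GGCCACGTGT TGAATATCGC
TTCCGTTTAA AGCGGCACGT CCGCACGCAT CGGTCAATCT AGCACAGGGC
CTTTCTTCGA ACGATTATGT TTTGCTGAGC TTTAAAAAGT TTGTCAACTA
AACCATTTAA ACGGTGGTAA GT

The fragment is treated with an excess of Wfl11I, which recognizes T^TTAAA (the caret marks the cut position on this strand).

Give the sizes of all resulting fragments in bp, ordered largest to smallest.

106, 75, 25, 16 bp

Wfl11I sites (TTTAAA) start at positions 106, 181, 206.
Wfl11I cuts after the first base of each site, so after positions 106, 181, 206.
Linear molecule, 3 cuts → 4 fragments:
  1–106 → 106 bp
  107–181 → 75 bp
  182–206 → 25 bp
  207–222 → 16 bp
Sorted largest to smallest: 106, 75, 25, 16 bp.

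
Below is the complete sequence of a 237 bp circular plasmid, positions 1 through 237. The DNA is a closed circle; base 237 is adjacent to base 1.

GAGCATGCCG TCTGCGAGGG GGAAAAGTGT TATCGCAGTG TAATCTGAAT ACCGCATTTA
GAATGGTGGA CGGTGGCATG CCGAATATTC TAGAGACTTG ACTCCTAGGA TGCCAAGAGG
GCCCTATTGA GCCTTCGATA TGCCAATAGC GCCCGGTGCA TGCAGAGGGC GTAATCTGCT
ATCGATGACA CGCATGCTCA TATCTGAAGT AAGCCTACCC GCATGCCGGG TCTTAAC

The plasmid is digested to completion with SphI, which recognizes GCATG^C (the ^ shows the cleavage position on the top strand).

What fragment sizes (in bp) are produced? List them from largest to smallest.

SphI sites (GCATGC) start at positions 3, 76, 158, 192, 221.
SphI cuts after base 5 of each site (before the last base), so after positions 7, 80, 162, 196, 225.
Circular molecule, 5 cuts → 5 fragments:
  8–80 → 73 bp
  81–162 → 82 bp
  163–196 → 34 bp
  197–225 → 29 bp
  226–237 then 1–7 → 12 + 7 = 19 bp
Sorted largest to smallest: 82, 73, 34, 29, 19 bp.

82, 73, 34, 29, 19 bp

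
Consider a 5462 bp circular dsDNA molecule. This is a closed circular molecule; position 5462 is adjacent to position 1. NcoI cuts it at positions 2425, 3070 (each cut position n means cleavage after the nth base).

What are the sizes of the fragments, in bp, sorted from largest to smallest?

4817, 645 bp

Circular molecule, 2 cuts → 2 fragments:
  3070 − 2425 = 645 bp
  wrap: 5462 − 3070 + 2425 = 4817 bp
Sorted largest to smallest: 4817, 645 bp.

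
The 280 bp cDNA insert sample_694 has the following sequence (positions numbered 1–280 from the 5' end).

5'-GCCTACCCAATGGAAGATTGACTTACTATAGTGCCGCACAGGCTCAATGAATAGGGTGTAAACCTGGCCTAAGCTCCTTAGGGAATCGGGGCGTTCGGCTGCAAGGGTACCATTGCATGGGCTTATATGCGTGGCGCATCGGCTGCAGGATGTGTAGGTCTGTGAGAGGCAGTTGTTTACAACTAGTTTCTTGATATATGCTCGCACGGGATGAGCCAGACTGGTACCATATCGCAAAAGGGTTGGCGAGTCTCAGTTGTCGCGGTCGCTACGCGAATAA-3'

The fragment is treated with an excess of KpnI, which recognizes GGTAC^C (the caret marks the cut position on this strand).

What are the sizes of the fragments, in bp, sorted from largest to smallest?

KpnI sites (GGTACC) start at positions 106, 223.
KpnI cuts after base 5 of each site (before the last base), so after positions 110, 227.
Linear molecule, 2 cuts → 3 fragments:
  1–110 → 110 bp
  111–227 → 117 bp
  228–280 → 53 bp
Sorted largest to smallest: 117, 110, 53 bp.

117, 110, 53 bp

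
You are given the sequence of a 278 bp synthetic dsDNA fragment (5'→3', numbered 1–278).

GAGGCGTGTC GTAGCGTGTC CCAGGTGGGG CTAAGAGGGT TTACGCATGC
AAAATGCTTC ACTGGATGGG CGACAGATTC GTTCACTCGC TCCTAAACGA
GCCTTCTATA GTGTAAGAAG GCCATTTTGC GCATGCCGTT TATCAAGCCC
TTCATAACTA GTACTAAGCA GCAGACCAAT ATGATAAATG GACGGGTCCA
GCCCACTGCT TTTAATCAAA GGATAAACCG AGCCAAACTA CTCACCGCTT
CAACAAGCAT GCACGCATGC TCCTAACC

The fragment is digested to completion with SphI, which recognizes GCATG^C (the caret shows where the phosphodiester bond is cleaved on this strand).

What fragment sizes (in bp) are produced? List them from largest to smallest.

SphI sites (GCATGC) start at positions 45, 131, 257, 265.
SphI cuts after base 5 of each site (before the last base), so after positions 49, 135, 261, 269.
Linear molecule, 4 cuts → 5 fragments:
  1–49 → 49 bp
  50–135 → 86 bp
  136–261 → 126 bp
  262–269 → 8 bp
  270–278 → 9 bp
Sorted largest to smallest: 126, 86, 49, 9, 8 bp.

126, 86, 49, 9, 8 bp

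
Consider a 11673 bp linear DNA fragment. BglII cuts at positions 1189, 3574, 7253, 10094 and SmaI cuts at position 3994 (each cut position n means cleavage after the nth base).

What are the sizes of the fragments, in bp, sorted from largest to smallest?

3259, 2841, 2385, 1579, 1189, 420 bp

Combined cut positions (sorted): 1189, 3574, 3994, 7253, 10094.
Linear molecule, 5 cuts → 6 fragments:
  1189 − 0 = 1189 bp
  3574 − 1189 = 2385 bp
  3994 − 3574 = 420 bp
  7253 − 3994 = 3259 bp
  10094 − 7253 = 2841 bp
  11673 − 10094 = 1579 bp
Sorted largest to smallest: 3259, 2841, 2385, 1579, 1189, 420 bp.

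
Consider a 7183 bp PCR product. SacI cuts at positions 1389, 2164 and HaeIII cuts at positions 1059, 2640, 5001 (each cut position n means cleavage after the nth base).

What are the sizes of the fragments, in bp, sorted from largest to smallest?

2361, 2182, 1059, 775, 476, 330 bp

Combined cut positions (sorted): 1059, 1389, 2164, 2640, 5001.
Linear molecule, 5 cuts → 6 fragments:
  1059 − 0 = 1059 bp
  1389 − 1059 = 330 bp
  2164 − 1389 = 775 bp
  2640 − 2164 = 476 bp
  5001 − 2640 = 2361 bp
  7183 − 5001 = 2182 bp
Sorted largest to smallest: 2361, 2182, 1059, 775, 476, 330 bp.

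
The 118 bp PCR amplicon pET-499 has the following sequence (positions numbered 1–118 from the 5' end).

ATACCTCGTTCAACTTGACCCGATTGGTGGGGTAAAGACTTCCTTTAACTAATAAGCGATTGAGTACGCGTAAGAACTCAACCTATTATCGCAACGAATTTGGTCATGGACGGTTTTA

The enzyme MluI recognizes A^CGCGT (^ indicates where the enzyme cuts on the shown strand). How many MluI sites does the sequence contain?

1

ACGCGT occurs starting at position 66.
MluI cuts at 1 site.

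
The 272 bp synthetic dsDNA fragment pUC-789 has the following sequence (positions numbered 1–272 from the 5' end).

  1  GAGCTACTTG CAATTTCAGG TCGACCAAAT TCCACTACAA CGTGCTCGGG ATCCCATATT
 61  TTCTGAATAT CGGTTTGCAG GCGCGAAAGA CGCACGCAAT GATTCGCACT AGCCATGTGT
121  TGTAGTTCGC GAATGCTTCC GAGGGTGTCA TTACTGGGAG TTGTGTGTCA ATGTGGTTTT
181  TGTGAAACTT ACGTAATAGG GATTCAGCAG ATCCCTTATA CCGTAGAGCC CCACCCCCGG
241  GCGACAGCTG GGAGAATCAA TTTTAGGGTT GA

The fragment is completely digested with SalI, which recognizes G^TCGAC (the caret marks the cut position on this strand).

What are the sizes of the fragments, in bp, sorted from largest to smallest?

The SalI site (GTCGAC) starts at position 20.
SalI cuts after the first base of each site, so after position 20.
Linear molecule, 1 cut → 2 fragments:
  1–20 → 20 bp
  21–272 → 252 bp
Sorted largest to smallest: 252, 20 bp.

252, 20 bp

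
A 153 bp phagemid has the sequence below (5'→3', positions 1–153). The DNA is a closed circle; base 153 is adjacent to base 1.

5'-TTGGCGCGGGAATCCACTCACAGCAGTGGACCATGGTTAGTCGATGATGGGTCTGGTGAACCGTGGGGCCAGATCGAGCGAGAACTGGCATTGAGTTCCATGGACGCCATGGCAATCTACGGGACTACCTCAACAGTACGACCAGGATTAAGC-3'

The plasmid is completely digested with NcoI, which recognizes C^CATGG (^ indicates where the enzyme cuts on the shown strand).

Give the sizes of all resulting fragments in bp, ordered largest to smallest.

NcoI sites (CCATGG) start at positions 31, 98, 107.
NcoI cuts after the first base of each site, so after positions 31, 98, 107.
Circular molecule, 3 cuts → 3 fragments:
  32–98 → 67 bp
  99–107 → 9 bp
  108–153 then 1–31 → 46 + 31 = 77 bp
Sorted largest to smallest: 77, 67, 9 bp.

77, 67, 9 bp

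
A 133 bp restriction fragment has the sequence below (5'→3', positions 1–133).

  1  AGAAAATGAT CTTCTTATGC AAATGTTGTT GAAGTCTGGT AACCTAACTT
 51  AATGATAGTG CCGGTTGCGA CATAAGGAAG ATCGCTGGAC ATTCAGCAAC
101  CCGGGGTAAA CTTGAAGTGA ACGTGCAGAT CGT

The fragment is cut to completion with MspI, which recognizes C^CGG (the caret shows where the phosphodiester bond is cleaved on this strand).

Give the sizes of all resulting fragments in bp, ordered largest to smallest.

MspI sites (CCGG) start at positions 61, 101.
MspI cuts after the first base of each site, so after positions 61, 101.
Linear molecule, 2 cuts → 3 fragments:
  1–61 → 61 bp
  62–101 → 40 bp
  102–133 → 32 bp
Sorted largest to smallest: 61, 40, 32 bp.

61, 40, 32 bp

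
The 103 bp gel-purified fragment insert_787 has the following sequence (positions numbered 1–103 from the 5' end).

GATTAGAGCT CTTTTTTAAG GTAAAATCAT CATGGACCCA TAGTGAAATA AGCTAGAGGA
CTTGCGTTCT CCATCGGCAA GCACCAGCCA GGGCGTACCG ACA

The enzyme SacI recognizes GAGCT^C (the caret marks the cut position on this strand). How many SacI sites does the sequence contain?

GAGCTC occurs starting at position 6.
SacI cuts at 1 site.

1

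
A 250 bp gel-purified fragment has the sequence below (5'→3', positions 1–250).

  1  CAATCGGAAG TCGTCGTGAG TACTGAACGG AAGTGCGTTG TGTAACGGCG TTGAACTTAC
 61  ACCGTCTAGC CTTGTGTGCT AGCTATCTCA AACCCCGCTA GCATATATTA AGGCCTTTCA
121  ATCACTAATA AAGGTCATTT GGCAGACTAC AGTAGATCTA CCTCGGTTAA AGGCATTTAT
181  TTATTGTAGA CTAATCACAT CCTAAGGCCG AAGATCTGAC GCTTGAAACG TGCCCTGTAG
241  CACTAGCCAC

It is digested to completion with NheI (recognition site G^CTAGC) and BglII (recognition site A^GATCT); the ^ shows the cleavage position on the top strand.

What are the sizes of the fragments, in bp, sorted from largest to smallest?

78, 58, 57, 38, 19 bp

NheI sites (GCTAGC) start at positions 78, 97.
NheI cuts after the first base of each site, so after positions 78, 97.
BglII sites (AGATCT) start at positions 154, 212.
BglII cuts after the first base of each site, so after positions 154, 212.
Combined cut positions: 78, 97, 154, 212.
Linear molecule, 4 cuts → 5 fragments:
  1–78 → 78 bp
  79–97 → 19 bp
  98–154 → 57 bp
  155–212 → 58 bp
  213–250 → 38 bp
Sorted largest to smallest: 78, 58, 57, 38, 19 bp.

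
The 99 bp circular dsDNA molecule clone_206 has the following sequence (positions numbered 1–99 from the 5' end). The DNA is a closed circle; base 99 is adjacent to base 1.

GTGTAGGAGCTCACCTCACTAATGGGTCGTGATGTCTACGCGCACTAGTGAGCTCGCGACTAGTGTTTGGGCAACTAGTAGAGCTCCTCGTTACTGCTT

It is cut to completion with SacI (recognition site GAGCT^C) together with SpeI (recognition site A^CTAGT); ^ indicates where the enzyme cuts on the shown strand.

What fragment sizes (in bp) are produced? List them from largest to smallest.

SacI sites (GAGCTC) start at positions 7, 50, 81.
SacI cuts after base 5 of each site (before the last base), so after positions 11, 54, 85.
SpeI sites (ACTAGT) start at positions 44, 59, 74.
SpeI cuts after the first base of each site, so after positions 44, 59, 74.
Combined cut positions: 11, 44, 54, 59, 74, 85.
Circular molecule, 6 cuts → 6 fragments:
  12–44 → 33 bp
  45–54 → 10 bp
  55–59 → 5 bp
  60–74 → 15 bp
  75–85 → 11 bp
  86–99 then 1–11 → 14 + 11 = 25 bp
Sorted largest to smallest: 33, 25, 15, 11, 10, 5 bp.

33, 25, 15, 11, 10, 5 bp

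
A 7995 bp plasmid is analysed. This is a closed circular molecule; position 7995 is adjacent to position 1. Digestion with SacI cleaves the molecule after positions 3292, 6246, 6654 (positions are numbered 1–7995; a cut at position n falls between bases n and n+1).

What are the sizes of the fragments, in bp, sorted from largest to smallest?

4633, 2954, 408 bp

Circular molecule, 3 cuts → 3 fragments:
  6246 − 3292 = 2954 bp
  6654 − 6246 = 408 bp
  wrap: 7995 − 6654 + 3292 = 4633 bp
Sorted largest to smallest: 4633, 2954, 408 bp.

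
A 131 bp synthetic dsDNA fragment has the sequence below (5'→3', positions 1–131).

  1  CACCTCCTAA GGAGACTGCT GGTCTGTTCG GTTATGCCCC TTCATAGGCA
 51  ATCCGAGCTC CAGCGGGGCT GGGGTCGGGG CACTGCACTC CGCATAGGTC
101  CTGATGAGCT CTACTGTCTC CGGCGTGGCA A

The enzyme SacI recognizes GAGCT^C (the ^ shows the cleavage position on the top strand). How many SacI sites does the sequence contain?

GAGCTC occurs starting at positions 55, 106.
SacI cuts at 2 sites.

2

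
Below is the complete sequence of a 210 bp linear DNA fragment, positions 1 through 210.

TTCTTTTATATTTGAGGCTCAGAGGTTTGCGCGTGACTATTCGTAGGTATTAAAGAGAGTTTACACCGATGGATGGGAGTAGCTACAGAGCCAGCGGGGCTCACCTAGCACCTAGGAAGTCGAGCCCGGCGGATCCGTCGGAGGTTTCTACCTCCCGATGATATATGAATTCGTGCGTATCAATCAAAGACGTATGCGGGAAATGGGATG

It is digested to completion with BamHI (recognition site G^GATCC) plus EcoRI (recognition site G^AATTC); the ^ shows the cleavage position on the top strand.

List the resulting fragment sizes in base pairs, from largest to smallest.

The BamHI site (GGATCC) starts at position 131.
BamHI cuts after the first base of each site, so after position 131.
The EcoRI site (GAATTC) starts at position 167.
EcoRI cuts after the first base of each site, so after position 167.
Combined cut positions: 131, 167.
Linear molecule, 2 cuts → 3 fragments:
  1–131 → 131 bp
  132–167 → 36 bp
  168–210 → 43 bp
Sorted largest to smallest: 131, 43, 36 bp.

131, 43, 36 bp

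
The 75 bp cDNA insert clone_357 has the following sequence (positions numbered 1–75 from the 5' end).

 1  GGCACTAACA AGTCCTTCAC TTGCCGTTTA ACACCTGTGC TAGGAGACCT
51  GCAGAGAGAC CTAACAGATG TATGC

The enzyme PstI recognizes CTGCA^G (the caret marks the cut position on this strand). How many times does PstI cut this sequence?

1

CTGCAG occurs starting at position 49.
PstI cuts at 1 site.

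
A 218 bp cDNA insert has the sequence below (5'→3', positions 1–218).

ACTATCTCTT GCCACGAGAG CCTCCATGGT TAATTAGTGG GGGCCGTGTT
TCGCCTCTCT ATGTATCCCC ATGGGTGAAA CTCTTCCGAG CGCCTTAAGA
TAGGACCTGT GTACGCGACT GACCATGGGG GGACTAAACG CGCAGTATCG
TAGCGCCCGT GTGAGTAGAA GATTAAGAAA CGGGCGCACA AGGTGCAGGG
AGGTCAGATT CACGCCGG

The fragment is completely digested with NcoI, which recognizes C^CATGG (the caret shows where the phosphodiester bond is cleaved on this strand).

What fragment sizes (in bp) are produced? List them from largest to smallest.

95, 54, 45, 24 bp

NcoI sites (CCATGG) start at positions 24, 69, 123.
NcoI cuts after the first base of each site, so after positions 24, 69, 123.
Linear molecule, 3 cuts → 4 fragments:
  1–24 → 24 bp
  25–69 → 45 bp
  70–123 → 54 bp
  124–218 → 95 bp
Sorted largest to smallest: 95, 54, 45, 24 bp.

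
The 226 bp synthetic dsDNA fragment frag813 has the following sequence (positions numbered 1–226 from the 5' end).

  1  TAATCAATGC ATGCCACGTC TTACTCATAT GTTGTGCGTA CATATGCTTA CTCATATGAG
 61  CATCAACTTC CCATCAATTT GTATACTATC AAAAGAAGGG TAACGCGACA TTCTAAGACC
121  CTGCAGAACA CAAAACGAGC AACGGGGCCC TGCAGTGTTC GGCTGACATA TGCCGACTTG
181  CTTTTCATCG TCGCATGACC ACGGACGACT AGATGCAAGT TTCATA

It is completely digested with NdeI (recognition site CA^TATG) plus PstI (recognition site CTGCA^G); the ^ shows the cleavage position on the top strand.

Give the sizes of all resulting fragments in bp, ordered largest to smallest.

71, 58, 29, 27, 15, 14, 12 bp

NdeI sites (CATATG) start at positions 26, 41, 53, 167.
NdeI cuts after base 2 of each site, so after positions 27, 42, 54, 168.
PstI sites (CTGCAG) start at positions 121, 150.
PstI cuts after base 5 of each site (before the last base), so after positions 125, 154.
Combined cut positions: 27, 42, 54, 125, 154, 168.
Linear molecule, 6 cuts → 7 fragments:
  1–27 → 27 bp
  28–42 → 15 bp
  43–54 → 12 bp
  55–125 → 71 bp
  126–154 → 29 bp
  155–168 → 14 bp
  169–226 → 58 bp
Sorted largest to smallest: 71, 58, 29, 27, 15, 14, 12 bp.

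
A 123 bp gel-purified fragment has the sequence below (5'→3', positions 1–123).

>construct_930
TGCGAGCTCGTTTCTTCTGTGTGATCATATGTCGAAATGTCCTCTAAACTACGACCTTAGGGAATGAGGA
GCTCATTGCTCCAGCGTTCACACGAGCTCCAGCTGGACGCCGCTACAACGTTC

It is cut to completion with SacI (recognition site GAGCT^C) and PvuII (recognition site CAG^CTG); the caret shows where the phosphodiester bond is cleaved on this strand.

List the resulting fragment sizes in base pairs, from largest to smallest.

SacI sites (GAGCTC) start at positions 4, 69, 94.
SacI cuts after base 5 of each site (before the last base), so after positions 8, 73, 98.
The PvuII site (CAGCTG) starts at position 100.
PvuII cuts after base 3 of each site, so after position 102.
Combined cut positions: 8, 73, 98, 102.
Linear molecule, 4 cuts → 5 fragments:
  1–8 → 8 bp
  9–73 → 65 bp
  74–98 → 25 bp
  99–102 → 4 bp
  103–123 → 21 bp
Sorted largest to smallest: 65, 25, 21, 8, 4 bp.

65, 25, 21, 8, 4 bp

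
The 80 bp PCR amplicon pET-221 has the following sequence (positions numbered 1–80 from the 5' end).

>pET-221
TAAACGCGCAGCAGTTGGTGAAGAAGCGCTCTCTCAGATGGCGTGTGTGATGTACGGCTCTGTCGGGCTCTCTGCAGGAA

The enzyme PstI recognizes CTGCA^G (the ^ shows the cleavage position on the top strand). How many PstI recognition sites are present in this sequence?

CTGCAG occurs starting at position 72.
PstI cuts at 1 site.

1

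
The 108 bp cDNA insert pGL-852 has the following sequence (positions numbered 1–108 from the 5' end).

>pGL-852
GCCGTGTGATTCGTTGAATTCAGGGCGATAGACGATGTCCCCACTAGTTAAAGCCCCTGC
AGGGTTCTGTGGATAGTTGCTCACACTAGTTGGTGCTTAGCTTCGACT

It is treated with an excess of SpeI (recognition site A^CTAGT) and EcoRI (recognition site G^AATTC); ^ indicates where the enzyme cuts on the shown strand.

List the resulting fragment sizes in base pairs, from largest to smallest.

42, 27, 23, 16 bp

SpeI sites (ACTAGT) start at positions 43, 85.
SpeI cuts after the first base of each site, so after positions 43, 85.
The EcoRI site (GAATTC) starts at position 16.
EcoRI cuts after the first base of each site, so after position 16.
Combined cut positions: 16, 43, 85.
Linear molecule, 3 cuts → 4 fragments:
  1–16 → 16 bp
  17–43 → 27 bp
  44–85 → 42 bp
  86–108 → 23 bp
Sorted largest to smallest: 42, 27, 23, 16 bp.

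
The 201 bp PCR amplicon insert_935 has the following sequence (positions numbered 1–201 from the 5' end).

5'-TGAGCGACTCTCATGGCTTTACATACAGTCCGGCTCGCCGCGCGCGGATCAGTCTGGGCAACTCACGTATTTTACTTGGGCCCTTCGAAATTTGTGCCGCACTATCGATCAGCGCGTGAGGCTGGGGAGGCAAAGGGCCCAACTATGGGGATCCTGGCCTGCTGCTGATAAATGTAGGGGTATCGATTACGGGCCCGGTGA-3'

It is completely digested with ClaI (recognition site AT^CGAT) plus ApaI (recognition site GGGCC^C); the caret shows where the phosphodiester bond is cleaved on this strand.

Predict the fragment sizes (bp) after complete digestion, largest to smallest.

82, 44, 34, 23, 12, 6 bp

ClaI sites (ATCGAT) start at positions 104, 182.
ClaI cuts after base 2 of each site, so after positions 105, 183.
ApaI sites (GGGCCC) start at positions 78, 135, 191.
ApaI cuts after base 5 of each site (before the last base), so after positions 82, 139, 195.
Combined cut positions: 82, 105, 139, 183, 195.
Linear molecule, 5 cuts → 6 fragments:
  1–82 → 82 bp
  83–105 → 23 bp
  106–139 → 34 bp
  140–183 → 44 bp
  184–195 → 12 bp
  196–201 → 6 bp
Sorted largest to smallest: 82, 44, 34, 23, 12, 6 bp.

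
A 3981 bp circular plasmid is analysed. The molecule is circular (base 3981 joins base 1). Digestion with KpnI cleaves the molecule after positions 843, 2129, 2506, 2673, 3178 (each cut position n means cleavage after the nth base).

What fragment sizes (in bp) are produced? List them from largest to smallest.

1646, 1286, 505, 377, 167 bp

Circular molecule, 5 cuts → 5 fragments:
  2129 − 843 = 1286 bp
  2506 − 2129 = 377 bp
  2673 − 2506 = 167 bp
  3178 − 2673 = 505 bp
  wrap: 3981 − 3178 + 843 = 1646 bp
Sorted largest to smallest: 1646, 1286, 505, 377, 167 bp.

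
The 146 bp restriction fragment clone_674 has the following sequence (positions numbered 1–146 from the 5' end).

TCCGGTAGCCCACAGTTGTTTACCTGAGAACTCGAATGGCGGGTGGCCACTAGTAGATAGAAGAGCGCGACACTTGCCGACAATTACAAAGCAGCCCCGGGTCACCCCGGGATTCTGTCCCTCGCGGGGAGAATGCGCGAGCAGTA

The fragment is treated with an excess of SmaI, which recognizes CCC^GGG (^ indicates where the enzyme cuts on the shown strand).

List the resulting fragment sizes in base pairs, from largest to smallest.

SmaI sites (CCCGGG) start at positions 96, 106.
SmaI cuts after base 3 of each site, so after positions 98, 108.
Linear molecule, 2 cuts → 3 fragments:
  1–98 → 98 bp
  99–108 → 10 bp
  109–146 → 38 bp
Sorted largest to smallest: 98, 38, 10 bp.

98, 38, 10 bp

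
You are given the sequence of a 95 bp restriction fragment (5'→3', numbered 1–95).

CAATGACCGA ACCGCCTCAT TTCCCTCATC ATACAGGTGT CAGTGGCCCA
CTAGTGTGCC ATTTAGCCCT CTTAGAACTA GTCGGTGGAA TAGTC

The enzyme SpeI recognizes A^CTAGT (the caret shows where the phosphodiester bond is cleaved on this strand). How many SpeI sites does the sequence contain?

2

ACTAGT occurs starting at positions 50, 77.
SpeI cuts at 2 sites.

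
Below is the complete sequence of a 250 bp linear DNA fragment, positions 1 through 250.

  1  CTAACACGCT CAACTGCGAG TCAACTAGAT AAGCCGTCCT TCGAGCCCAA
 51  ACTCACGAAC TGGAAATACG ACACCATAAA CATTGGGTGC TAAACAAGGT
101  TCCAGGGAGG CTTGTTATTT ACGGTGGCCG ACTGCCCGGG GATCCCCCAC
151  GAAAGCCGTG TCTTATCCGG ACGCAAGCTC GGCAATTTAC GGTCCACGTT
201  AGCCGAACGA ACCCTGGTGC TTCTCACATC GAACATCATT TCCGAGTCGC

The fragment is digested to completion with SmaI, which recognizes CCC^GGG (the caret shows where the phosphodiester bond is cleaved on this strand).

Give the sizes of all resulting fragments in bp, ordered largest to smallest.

The SmaI site (CCCGGG) starts at position 135.
SmaI cuts after base 3 of each site, so after position 137.
Linear molecule, 1 cut → 2 fragments:
  1–137 → 137 bp
  138–250 → 113 bp
Sorted largest to smallest: 137, 113 bp.

137, 113 bp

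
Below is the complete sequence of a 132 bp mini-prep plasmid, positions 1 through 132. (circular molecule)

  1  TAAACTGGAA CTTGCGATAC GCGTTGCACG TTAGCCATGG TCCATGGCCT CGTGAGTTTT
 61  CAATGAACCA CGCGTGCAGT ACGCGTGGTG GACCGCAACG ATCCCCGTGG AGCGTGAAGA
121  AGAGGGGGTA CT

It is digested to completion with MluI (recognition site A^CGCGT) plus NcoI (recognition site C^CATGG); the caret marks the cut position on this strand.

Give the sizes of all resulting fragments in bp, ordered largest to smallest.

MluI sites (ACGCGT) start at positions 19, 70, 81.
MluI cuts after the first base of each site, so after positions 19, 70, 81.
NcoI sites (CCATGG) start at positions 35, 42.
NcoI cuts after the first base of each site, so after positions 35, 42.
Combined cut positions: 19, 35, 42, 70, 81.
Circular molecule, 5 cuts → 5 fragments:
  20–35 → 16 bp
  36–42 → 7 bp
  43–70 → 28 bp
  71–81 → 11 bp
  82–132 then 1–19 → 51 + 19 = 70 bp
Sorted largest to smallest: 70, 28, 16, 11, 7 bp.

70, 28, 16, 11, 7 bp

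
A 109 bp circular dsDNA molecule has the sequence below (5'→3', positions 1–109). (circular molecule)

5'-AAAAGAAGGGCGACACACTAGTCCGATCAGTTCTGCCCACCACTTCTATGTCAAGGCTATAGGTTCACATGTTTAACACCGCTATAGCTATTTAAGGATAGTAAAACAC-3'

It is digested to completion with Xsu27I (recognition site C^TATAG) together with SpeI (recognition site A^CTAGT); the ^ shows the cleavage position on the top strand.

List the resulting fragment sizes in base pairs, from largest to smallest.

Xsu27I sites (CTATAG) start at positions 57, 82.
Xsu27I cuts after the first base of each site, so after positions 57, 82.
The SpeI site (ACTAGT) starts at position 17.
SpeI cuts after the first base of each site, so after position 17.
Combined cut positions: 17, 57, 82.
Circular molecule, 3 cuts → 3 fragments:
  18–57 → 40 bp
  58–82 → 25 bp
  83–109 then 1–17 → 27 + 17 = 44 bp
Sorted largest to smallest: 44, 40, 25 bp.

44, 40, 25 bp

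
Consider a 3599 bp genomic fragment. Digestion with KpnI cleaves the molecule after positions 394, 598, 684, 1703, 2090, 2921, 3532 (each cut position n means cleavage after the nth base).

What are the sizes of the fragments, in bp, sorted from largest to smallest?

Linear molecule, 7 cuts → 8 fragments:
  394 − 0 = 394 bp
  598 − 394 = 204 bp
  684 − 598 = 86 bp
  1703 − 684 = 1019 bp
  2090 − 1703 = 387 bp
  2921 − 2090 = 831 bp
  3532 − 2921 = 611 bp
  3599 − 3532 = 67 bp
Sorted largest to smallest: 1019, 831, 611, 394, 387, 204, 86, 67 bp.

1019, 831, 611, 394, 387, 204, 86, 67 bp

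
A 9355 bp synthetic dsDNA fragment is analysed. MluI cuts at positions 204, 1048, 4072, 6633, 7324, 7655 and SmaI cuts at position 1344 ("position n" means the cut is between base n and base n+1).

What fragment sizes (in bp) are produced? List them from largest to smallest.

Combined cut positions (sorted): 204, 1048, 1344, 4072, 6633, 7324, 7655.
Linear molecule, 7 cuts → 8 fragments:
  204 − 0 = 204 bp
  1048 − 204 = 844 bp
  1344 − 1048 = 296 bp
  4072 − 1344 = 2728 bp
  6633 − 4072 = 2561 bp
  7324 − 6633 = 691 bp
  7655 − 7324 = 331 bp
  9355 − 7655 = 1700 bp
Sorted largest to smallest: 2728, 2561, 1700, 844, 691, 331, 296, 204 bp.

2728, 2561, 1700, 844, 691, 331, 296, 204 bp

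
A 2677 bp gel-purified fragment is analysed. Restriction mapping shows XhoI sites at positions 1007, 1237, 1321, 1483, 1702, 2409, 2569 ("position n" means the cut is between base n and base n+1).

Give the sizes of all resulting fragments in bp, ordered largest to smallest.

Linear molecule, 7 cuts → 8 fragments:
  1007 − 0 = 1007 bp
  1237 − 1007 = 230 bp
  1321 − 1237 = 84 bp
  1483 − 1321 = 162 bp
  1702 − 1483 = 219 bp
  2409 − 1702 = 707 bp
  2569 − 2409 = 160 bp
  2677 − 2569 = 108 bp
Sorted largest to smallest: 1007, 707, 230, 219, 162, 160, 108, 84 bp.

1007, 707, 230, 219, 162, 160, 108, 84 bp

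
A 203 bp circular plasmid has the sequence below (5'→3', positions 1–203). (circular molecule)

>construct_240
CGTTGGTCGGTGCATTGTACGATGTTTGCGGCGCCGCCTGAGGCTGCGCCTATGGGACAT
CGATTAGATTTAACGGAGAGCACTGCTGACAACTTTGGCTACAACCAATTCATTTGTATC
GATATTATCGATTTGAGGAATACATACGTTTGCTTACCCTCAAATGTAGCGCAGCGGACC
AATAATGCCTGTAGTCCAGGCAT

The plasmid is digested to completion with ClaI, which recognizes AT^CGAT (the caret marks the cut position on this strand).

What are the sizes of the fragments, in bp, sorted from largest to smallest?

ClaI sites (ATCGAT) start at positions 59, 118, 127.
ClaI cuts after base 2 of each site, so after positions 60, 119, 128.
Circular molecule, 3 cuts → 3 fragments:
  61–119 → 59 bp
  120–128 → 9 bp
  129–203 then 1–60 → 75 + 60 = 135 bp
Sorted largest to smallest: 135, 59, 9 bp.

135, 59, 9 bp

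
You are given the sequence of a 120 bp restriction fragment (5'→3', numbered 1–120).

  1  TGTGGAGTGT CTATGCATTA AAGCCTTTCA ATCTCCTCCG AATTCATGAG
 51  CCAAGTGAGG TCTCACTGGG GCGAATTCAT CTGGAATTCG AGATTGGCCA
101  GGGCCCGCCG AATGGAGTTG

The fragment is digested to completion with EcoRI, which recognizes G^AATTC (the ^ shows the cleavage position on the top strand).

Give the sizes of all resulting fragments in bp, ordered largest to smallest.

40, 36, 33, 11 bp

EcoRI sites (GAATTC) start at positions 40, 73, 84.
EcoRI cuts after the first base of each site, so after positions 40, 73, 84.
Linear molecule, 3 cuts → 4 fragments:
  1–40 → 40 bp
  41–73 → 33 bp
  74–84 → 11 bp
  85–120 → 36 bp
Sorted largest to smallest: 40, 36, 33, 11 bp.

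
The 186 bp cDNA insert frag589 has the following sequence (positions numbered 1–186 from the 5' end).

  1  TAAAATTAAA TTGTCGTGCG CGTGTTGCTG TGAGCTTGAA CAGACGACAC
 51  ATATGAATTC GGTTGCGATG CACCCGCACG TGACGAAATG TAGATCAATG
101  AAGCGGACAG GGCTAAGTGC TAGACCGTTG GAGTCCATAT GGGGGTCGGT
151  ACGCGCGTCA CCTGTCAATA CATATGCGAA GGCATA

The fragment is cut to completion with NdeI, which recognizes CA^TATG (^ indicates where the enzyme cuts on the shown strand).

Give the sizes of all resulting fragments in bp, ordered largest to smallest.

NdeI sites (CATATG) start at positions 50, 136, 171.
NdeI cuts after base 2 of each site, so after positions 51, 137, 172.
Linear molecule, 3 cuts → 4 fragments:
  1–51 → 51 bp
  52–137 → 86 bp
  138–172 → 35 bp
  173–186 → 14 bp
Sorted largest to smallest: 86, 51, 35, 14 bp.

86, 51, 35, 14 bp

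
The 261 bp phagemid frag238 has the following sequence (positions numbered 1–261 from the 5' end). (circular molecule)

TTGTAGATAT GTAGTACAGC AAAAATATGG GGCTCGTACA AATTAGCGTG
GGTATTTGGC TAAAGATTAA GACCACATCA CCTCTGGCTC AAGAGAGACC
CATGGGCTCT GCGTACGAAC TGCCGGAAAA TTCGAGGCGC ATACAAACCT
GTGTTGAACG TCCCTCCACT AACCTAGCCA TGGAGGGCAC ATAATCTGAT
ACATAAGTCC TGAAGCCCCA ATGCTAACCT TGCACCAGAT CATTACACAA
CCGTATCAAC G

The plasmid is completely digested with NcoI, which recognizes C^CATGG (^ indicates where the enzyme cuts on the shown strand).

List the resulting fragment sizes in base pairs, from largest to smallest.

183, 78 bp

NcoI sites (CCATGG) start at positions 100, 178.
NcoI cuts after the first base of each site, so after positions 100, 178.
Circular molecule, 2 cuts → 2 fragments:
  101–178 → 78 bp
  179–261 then 1–100 → 83 + 100 = 183 bp
Sorted largest to smallest: 183, 78 bp.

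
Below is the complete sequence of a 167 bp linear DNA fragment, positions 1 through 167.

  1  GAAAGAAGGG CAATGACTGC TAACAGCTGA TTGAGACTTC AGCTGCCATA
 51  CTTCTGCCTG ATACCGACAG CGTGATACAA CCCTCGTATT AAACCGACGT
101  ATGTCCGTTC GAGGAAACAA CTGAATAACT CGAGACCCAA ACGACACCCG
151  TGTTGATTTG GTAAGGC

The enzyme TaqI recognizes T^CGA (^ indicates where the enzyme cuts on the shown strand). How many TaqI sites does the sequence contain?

2

TCGA occurs starting at positions 109, 130.
TaqI cuts at 2 sites.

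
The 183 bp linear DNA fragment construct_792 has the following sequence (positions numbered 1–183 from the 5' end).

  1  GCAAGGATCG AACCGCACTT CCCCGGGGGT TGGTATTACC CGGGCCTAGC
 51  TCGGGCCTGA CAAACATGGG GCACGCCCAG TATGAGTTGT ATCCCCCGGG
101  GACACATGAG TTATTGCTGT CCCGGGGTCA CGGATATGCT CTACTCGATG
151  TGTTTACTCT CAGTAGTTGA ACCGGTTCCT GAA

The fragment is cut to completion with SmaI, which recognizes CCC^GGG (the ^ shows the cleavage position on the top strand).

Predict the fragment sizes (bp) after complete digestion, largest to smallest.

SmaI sites (CCCGGG) start at positions 22, 39, 95, 121.
SmaI cuts after base 3 of each site, so after positions 24, 41, 97, 123.
Linear molecule, 4 cuts → 5 fragments:
  1–24 → 24 bp
  25–41 → 17 bp
  42–97 → 56 bp
  98–123 → 26 bp
  124–183 → 60 bp
Sorted largest to smallest: 60, 56, 26, 24, 17 bp.

60, 56, 26, 24, 17 bp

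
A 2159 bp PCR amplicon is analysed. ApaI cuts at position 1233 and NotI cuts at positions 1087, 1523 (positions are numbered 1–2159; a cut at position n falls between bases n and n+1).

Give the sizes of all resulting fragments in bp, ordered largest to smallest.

Combined cut positions (sorted): 1087, 1233, 1523.
Linear molecule, 3 cuts → 4 fragments:
  1087 − 0 = 1087 bp
  1233 − 1087 = 146 bp
  1523 − 1233 = 290 bp
  2159 − 1523 = 636 bp
Sorted largest to smallest: 1087, 636, 290, 146 bp.

1087, 636, 290, 146 bp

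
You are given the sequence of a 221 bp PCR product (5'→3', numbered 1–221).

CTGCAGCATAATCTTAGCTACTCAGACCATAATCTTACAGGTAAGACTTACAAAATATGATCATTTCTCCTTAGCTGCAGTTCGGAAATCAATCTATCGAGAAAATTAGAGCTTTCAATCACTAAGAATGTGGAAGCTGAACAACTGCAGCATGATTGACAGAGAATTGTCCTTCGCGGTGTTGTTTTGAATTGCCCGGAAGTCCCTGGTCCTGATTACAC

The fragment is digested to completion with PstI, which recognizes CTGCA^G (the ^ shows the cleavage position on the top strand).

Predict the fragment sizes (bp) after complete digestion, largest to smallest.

PstI sites (CTGCAG) start at positions 1, 75, 145.
PstI cuts after base 5 of each site (before the last base), so after positions 5, 79, 149.
Linear molecule, 3 cuts → 4 fragments:
  1–5 → 5 bp
  6–79 → 74 bp
  80–149 → 70 bp
  150–221 → 72 bp
Sorted largest to smallest: 74, 72, 70, 5 bp.

74, 72, 70, 5 bp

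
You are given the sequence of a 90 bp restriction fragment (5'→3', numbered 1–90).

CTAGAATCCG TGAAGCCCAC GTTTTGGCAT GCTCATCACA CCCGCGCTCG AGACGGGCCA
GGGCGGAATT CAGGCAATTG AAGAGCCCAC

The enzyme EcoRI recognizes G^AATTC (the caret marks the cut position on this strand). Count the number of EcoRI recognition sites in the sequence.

1

GAATTC occurs starting at position 66.
EcoRI cuts at 1 site.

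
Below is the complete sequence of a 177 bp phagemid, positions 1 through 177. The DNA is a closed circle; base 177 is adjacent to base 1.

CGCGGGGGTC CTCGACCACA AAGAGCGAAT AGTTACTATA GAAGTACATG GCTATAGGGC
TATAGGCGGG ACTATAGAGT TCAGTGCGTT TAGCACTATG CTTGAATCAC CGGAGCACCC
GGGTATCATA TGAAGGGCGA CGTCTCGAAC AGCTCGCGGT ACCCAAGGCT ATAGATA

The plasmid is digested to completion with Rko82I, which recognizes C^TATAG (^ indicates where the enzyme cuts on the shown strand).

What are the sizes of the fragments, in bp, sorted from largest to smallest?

Rko82I sites (CTATAG) start at positions 36, 52, 60, 72, 169.
Rko82I cuts after the first base of each site, so after positions 36, 52, 60, 72, 169.
Circular molecule, 5 cuts → 5 fragments:
  37–52 → 16 bp
  53–60 → 8 bp
  61–72 → 12 bp
  73–169 → 97 bp
  170–177 then 1–36 → 8 + 36 = 44 bp
Sorted largest to smallest: 97, 44, 16, 12, 8 bp.

97, 44, 16, 12, 8 bp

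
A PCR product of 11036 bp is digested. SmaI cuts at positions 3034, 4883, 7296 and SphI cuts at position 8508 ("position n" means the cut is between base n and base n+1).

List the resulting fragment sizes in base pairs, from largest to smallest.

Combined cut positions (sorted): 3034, 4883, 7296, 8508.
Linear molecule, 4 cuts → 5 fragments:
  3034 − 0 = 3034 bp
  4883 − 3034 = 1849 bp
  7296 − 4883 = 2413 bp
  8508 − 7296 = 1212 bp
  11036 − 8508 = 2528 bp
Sorted largest to smallest: 3034, 2528, 2413, 1849, 1212 bp.

3034, 2528, 2413, 1849, 1212 bp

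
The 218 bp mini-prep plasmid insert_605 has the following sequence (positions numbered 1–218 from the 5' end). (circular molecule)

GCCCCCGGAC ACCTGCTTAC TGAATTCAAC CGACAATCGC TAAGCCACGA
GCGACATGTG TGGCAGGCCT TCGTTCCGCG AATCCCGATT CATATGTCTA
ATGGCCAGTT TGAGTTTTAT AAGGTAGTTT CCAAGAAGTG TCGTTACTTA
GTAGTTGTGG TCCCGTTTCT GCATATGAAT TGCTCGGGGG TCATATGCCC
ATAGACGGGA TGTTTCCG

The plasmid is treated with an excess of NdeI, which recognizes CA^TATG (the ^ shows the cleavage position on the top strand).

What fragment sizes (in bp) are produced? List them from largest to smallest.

117, 81, 20 bp

NdeI sites (CATATG) start at positions 91, 172, 192.
NdeI cuts after base 2 of each site, so after positions 92, 173, 193.
Circular molecule, 3 cuts → 3 fragments:
  93–173 → 81 bp
  174–193 → 20 bp
  194–218 then 1–92 → 25 + 92 = 117 bp
Sorted largest to smallest: 117, 81, 20 bp.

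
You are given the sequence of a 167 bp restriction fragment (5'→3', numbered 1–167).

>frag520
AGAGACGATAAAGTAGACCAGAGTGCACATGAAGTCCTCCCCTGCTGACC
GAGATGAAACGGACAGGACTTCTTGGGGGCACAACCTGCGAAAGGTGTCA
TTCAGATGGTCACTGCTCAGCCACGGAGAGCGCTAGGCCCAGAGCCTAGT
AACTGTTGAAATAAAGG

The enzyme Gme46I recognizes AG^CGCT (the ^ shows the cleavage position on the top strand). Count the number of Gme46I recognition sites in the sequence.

1

AGCGCT occurs starting at position 129.
Gme46I cuts at 1 site.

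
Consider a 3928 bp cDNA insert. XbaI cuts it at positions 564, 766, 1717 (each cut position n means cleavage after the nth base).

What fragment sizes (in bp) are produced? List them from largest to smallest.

Linear molecule, 3 cuts → 4 fragments:
  564 − 0 = 564 bp
  766 − 564 = 202 bp
  1717 − 766 = 951 bp
  3928 − 1717 = 2211 bp
Sorted largest to smallest: 2211, 951, 564, 202 bp.

2211, 951, 564, 202 bp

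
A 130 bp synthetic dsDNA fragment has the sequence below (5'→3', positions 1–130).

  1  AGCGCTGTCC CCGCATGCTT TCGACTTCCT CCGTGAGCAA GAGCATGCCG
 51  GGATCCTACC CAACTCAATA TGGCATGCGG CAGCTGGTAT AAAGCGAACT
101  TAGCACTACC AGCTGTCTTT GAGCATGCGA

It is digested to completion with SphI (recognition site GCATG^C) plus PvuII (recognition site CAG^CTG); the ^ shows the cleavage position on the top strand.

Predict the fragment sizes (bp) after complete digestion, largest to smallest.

SphI sites (GCATGC) start at positions 13, 43, 73, 123.
SphI cuts after base 5 of each site (before the last base), so after positions 17, 47, 77, 127.
PvuII sites (CAGCTG) start at positions 81, 110.
PvuII cuts after base 3 of each site, so after positions 83, 112.
Combined cut positions: 17, 47, 77, 83, 112, 127.
Linear molecule, 6 cuts → 7 fragments:
  1–17 → 17 bp
  18–47 → 30 bp
  48–77 → 30 bp
  78–83 → 6 bp
  84–112 → 29 bp
  113–127 → 15 bp
  128–130 → 3 bp
Sorted largest to smallest: 30, 30, 29, 17, 15, 6, 3 bp.

30, 30, 29, 17, 15, 6, 3 bp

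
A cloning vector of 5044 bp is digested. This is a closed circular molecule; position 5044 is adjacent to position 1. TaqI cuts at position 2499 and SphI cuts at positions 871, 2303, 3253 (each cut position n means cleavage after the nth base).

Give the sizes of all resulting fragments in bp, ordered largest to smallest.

2662, 1432, 754, 196 bp

Combined cut positions (sorted): 871, 2303, 2499, 3253.
Circular molecule, 4 cuts → 4 fragments:
  2303 − 871 = 1432 bp
  2499 − 2303 = 196 bp
  3253 − 2499 = 754 bp
  wrap: 5044 − 3253 + 871 = 2662 bp
Sorted largest to smallest: 2662, 1432, 754, 196 bp.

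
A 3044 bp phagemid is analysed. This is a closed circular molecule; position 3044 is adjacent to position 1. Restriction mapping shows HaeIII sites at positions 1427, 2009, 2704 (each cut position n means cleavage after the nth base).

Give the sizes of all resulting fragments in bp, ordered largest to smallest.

Circular molecule, 3 cuts → 3 fragments:
  2009 − 1427 = 582 bp
  2704 − 2009 = 695 bp
  wrap: 3044 − 2704 + 1427 = 1767 bp
Sorted largest to smallest: 1767, 695, 582 bp.

1767, 695, 582 bp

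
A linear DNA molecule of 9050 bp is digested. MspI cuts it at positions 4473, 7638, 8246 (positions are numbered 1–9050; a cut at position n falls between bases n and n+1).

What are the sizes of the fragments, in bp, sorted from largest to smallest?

4473, 3165, 804, 608 bp

Linear molecule, 3 cuts → 4 fragments:
  4473 − 0 = 4473 bp
  7638 − 4473 = 3165 bp
  8246 − 7638 = 608 bp
  9050 − 8246 = 804 bp
Sorted largest to smallest: 4473, 3165, 804, 608 bp.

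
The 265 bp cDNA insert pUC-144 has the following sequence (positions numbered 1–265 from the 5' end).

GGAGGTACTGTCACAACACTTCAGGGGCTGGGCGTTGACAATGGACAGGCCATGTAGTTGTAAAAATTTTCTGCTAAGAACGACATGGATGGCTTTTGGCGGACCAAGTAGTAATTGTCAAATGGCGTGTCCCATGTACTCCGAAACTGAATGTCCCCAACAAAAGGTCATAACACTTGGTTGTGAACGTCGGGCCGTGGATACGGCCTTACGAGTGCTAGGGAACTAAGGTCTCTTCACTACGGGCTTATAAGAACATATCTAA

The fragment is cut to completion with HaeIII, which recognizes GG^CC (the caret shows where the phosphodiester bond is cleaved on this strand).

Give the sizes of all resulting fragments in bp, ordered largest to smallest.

145, 59, 49, 12 bp

HaeIII sites (GGCC) start at positions 48, 193, 205.
HaeIII cuts after base 2 of each site, so after positions 49, 194, 206.
Linear molecule, 3 cuts → 4 fragments:
  1–49 → 49 bp
  50–194 → 145 bp
  195–206 → 12 bp
  207–265 → 59 bp
Sorted largest to smallest: 145, 59, 49, 12 bp.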